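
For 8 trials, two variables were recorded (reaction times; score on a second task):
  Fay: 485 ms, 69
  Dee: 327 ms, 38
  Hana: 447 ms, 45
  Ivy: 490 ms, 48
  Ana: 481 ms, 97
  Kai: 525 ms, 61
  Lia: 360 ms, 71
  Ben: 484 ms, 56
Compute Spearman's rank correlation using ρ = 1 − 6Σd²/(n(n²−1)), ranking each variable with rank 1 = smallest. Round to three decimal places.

0.190

Ranks of variable 1: 6, 1, 3, 7, 4, 8, 2, 5
Ranks of variable 2: 6, 1, 2, 3, 8, 5, 7, 4
d = r₁ − r₂: 0, 0, 1, 4, -4, 3, -5, 1
d²: 0, 0, 1, 16, 16, 9, 25, 1; Σd² = 68
ρ = 1 − 6·68/(8·63) = 1 − 408/504 = 0.190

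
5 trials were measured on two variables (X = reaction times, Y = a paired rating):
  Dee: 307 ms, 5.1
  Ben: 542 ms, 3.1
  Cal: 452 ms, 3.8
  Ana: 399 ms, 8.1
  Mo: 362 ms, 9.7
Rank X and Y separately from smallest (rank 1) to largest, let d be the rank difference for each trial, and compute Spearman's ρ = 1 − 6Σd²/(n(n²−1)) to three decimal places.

Ranks of variable 1: 1, 5, 4, 3, 2
Ranks of variable 2: 3, 1, 2, 4, 5
d = r₁ − r₂: -2, 4, 2, -1, -3
d²: 4, 16, 4, 1, 9; Σd² = 34
ρ = 1 − 6·34/(5·24) = 1 − 204/120 = -0.700

-0.700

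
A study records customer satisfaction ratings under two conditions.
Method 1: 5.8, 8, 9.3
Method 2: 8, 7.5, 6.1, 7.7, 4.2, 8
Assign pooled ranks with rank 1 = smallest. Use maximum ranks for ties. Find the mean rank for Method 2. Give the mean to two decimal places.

4.83

Sorted (ascending): 4.2, 5.8, 6.1, 7.5, 7.7, 8, 8, 8, 9.3
The 3 values of 8 occupy positions 6–8 → each gets rank 8.
Method 2 values → pooled ranks: 8→8, 7.5→4, 6.1→3, 7.7→5, 4.2→1, 8→8
Mean rank = (8 + 4 + 3 + 5 + 1 + 8) / 6 = 4.83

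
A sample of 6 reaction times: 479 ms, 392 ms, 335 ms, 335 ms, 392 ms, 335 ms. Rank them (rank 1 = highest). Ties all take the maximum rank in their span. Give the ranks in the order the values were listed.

Sorted (descending): 479, 392, 392, 335, 335, 335
The 2 values of 392 occupy positions 2–3 → each gets rank 3.
The 3 values of 335 occupy positions 4–6 → each gets rank 6.

1, 3, 6, 6, 3, 6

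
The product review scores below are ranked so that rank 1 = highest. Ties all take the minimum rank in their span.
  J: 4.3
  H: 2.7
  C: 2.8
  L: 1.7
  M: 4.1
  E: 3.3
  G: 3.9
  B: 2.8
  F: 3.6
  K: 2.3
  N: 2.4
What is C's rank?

6

Sorted (descending): 4.3, 4.1, 3.9, 3.6, 3.3, 2.8, 2.8, 2.7, 2.4, 2.3, 1.7
The 2 values of 2.8 occupy positions 6–7 → each gets rank 6.
C has value 2.8 → rank 6.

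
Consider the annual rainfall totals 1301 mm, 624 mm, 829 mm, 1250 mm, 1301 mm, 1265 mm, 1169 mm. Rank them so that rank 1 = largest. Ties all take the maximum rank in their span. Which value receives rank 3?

Sorted (descending): 1301, 1301, 1265, 1250, 1169, 829, 624
The 2 values of 1301 occupy positions 1–2 → each gets rank 2.
Rank 3 → value 1265.

1265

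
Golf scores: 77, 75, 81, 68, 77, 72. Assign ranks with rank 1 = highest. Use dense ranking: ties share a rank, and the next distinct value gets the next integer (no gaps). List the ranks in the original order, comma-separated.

Sorted (descending): 81, 77, 77, 75, 72, 68
The 2 values of 77 share dense rank 2.
Remaining distinct values take the next consecutive integers.

2, 3, 1, 5, 2, 4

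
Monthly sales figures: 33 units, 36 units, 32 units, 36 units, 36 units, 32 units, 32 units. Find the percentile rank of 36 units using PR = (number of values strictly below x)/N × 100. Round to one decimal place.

N = 7.
Strictly below 36: 4. Equal to 36: 3.
PR = 4/7 × 100 = 57.1

57.1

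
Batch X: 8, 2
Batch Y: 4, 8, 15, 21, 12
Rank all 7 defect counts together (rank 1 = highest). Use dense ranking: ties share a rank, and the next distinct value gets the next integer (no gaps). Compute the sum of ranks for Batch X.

Sorted (descending): 21, 15, 12, 8, 8, 4, 2
The 2 values of 8 share dense rank 4.
Remaining distinct values take the next consecutive integers.
Batch X values → pooled ranks: 8→4, 2→6
Rank sum = 4 + 6 = 10

10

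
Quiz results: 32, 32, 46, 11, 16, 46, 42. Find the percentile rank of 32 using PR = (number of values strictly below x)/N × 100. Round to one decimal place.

28.6

N = 7.
Strictly below 32: 2. Equal to 32: 2.
PR = 2/7 × 100 = 28.6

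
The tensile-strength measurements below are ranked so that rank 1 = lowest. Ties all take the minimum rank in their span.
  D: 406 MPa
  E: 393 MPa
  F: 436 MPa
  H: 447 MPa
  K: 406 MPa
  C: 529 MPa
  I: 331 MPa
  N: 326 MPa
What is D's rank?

4

Sorted (ascending): 326, 331, 393, 406, 406, 436, 447, 529
The 2 values of 406 occupy positions 4–5 → each gets rank 4.
D has value 406 MPa → rank 4.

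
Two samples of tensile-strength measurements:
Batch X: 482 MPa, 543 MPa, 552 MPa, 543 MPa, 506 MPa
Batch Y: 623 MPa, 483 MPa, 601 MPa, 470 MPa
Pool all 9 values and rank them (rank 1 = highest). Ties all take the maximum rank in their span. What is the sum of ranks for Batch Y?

Sorted (descending): 623, 601, 552, 543, 543, 506, 483, 482, 470
The 2 values of 543 occupy positions 4–5 → each gets rank 5.
Batch Y values → pooled ranks: 623→1, 483→7, 601→2, 470→9
Rank sum = 1 + 7 + 2 + 9 = 19

19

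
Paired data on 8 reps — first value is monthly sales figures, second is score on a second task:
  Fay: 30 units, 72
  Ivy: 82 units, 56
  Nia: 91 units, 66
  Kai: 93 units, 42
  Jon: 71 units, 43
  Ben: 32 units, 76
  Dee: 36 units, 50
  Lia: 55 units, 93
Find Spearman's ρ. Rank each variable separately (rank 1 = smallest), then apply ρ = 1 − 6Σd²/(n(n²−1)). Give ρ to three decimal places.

Ranks of variable 1: 1, 6, 7, 8, 5, 2, 3, 4
Ranks of variable 2: 6, 4, 5, 1, 2, 7, 3, 8
d = r₁ − r₂: -5, 2, 2, 7, 3, -5, 0, -4
d²: 25, 4, 4, 49, 9, 25, 0, 16; Σd² = 132
ρ = 1 − 6·132/(8·63) = 1 − 792/504 = -0.571

-0.571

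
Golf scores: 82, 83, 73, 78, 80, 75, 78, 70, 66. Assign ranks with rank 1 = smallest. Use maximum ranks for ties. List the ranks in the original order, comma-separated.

Sorted (ascending): 66, 70, 73, 75, 78, 78, 80, 82, 83
The 2 values of 78 occupy positions 5–6 → each gets rank 6.

8, 9, 3, 6, 7, 4, 6, 2, 1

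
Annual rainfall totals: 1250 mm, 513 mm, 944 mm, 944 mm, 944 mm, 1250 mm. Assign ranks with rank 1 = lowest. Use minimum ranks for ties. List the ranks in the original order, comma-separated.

5, 1, 2, 2, 2, 5

Sorted (ascending): 513, 944, 944, 944, 1250, 1250
The 3 values of 944 occupy positions 2–4 → each gets rank 2.
The 2 values of 1250 occupy positions 5–6 → each gets rank 5.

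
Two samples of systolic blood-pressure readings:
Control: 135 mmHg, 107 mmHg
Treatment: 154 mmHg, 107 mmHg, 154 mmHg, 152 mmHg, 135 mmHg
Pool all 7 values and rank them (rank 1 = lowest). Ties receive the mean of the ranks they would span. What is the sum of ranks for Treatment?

23

Sorted (ascending): 107, 107, 135, 135, 152, 154, 154
The 2 values of 107 occupy positions 1–2 → average rank (1+2)/2 = 1.5.
The 2 values of 135 occupy positions 3–4 → average rank (3+4)/2 = 3.5.
The 2 values of 154 occupy positions 6–7 → average rank (6+7)/2 = 6.5.
Treatment values → pooled ranks: 154→6.5, 107→1.5, 154→6.5, 152→5, 135→3.5
Rank sum = 6.5 + 1.5 + 6.5 + 5 + 3.5 = 23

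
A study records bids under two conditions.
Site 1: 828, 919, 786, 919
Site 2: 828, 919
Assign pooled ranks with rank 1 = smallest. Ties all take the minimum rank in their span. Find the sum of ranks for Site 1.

Sorted (ascending): 786, 828, 828, 919, 919, 919
The 2 values of 828 occupy positions 2–3 → each gets rank 2.
The 3 values of 919 occupy positions 4–6 → each gets rank 4.
Site 1 values → pooled ranks: 828→2, 919→4, 786→1, 919→4
Rank sum = 2 + 4 + 1 + 4 = 11

11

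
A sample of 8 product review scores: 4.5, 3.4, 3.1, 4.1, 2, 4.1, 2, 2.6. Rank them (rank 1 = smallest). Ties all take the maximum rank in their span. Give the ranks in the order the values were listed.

Sorted (ascending): 2, 2, 2.6, 3.1, 3.4, 4.1, 4.1, 4.5
The 2 values of 2 occupy positions 1–2 → each gets rank 2.
The 2 values of 4.1 occupy positions 6–7 → each gets rank 7.

8, 5, 4, 7, 2, 7, 2, 3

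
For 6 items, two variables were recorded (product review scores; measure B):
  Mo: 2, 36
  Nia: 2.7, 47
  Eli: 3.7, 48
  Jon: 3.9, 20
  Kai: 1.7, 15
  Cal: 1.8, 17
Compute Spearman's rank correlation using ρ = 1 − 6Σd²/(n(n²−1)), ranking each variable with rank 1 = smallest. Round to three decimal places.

0.657

Ranks of variable 1: 3, 4, 5, 6, 1, 2
Ranks of variable 2: 4, 5, 6, 3, 1, 2
d = r₁ − r₂: -1, -1, -1, 3, 0, 0
d²: 1, 1, 1, 9, 0, 0; Σd² = 12
ρ = 1 − 6·12/(6·35) = 1 − 72/210 = 0.657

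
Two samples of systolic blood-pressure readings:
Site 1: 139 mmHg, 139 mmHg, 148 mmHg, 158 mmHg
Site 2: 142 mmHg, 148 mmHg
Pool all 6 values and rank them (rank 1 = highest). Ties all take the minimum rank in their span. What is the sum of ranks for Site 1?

Sorted (descending): 158, 148, 148, 142, 139, 139
The 2 values of 148 occupy positions 2–3 → each gets rank 2.
The 2 values of 139 occupy positions 5–6 → each gets rank 5.
Site 1 values → pooled ranks: 139→5, 139→5, 148→2, 158→1
Rank sum = 5 + 5 + 2 + 1 = 13

13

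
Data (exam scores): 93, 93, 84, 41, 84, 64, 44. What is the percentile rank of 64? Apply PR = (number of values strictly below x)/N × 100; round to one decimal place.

N = 7.
Strictly below 64: 2. Equal to 64: 1.
PR = 2/7 × 100 = 28.6

28.6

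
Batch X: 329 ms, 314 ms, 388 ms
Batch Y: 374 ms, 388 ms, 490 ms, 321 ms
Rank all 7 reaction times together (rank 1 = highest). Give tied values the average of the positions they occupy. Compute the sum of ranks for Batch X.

14.5

Sorted (descending): 490, 388, 388, 374, 329, 321, 314
The 2 values of 388 occupy positions 2–3 → average rank (2+3)/2 = 2.5.
Batch X values → pooled ranks: 329→5, 314→7, 388→2.5
Rank sum = 5 + 7 + 2.5 = 14.5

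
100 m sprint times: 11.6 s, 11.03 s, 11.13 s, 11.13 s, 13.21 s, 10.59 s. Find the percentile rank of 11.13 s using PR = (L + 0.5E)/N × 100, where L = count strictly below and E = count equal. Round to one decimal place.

50.0

N = 6.
Strictly below 11.13: 2. Equal to 11.13: 2.
PR = (2 + 0.5·2)/6 × 100 = 50.0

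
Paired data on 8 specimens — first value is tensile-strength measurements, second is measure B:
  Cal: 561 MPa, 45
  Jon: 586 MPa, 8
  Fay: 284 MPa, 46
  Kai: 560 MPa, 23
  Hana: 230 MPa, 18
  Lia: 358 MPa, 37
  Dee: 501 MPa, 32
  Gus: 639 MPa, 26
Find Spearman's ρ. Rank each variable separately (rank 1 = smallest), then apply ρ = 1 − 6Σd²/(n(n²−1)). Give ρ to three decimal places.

-0.238

Ranks of variable 1: 6, 7, 2, 5, 1, 3, 4, 8
Ranks of variable 2: 7, 1, 8, 3, 2, 6, 5, 4
d = r₁ − r₂: -1, 6, -6, 2, -1, -3, -1, 4
d²: 1, 36, 36, 4, 1, 9, 1, 16; Σd² = 104
ρ = 1 − 6·104/(8·63) = 1 − 624/504 = -0.238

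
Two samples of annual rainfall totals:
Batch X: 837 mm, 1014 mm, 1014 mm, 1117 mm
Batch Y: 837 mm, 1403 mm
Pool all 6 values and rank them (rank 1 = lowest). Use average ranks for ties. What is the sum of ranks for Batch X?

13.5

Sorted (ascending): 837, 837, 1014, 1014, 1117, 1403
The 2 values of 837 occupy positions 1–2 → average rank (1+2)/2 = 1.5.
The 2 values of 1014 occupy positions 3–4 → average rank (3+4)/2 = 3.5.
Batch X values → pooled ranks: 837→1.5, 1014→3.5, 1014→3.5, 1117→5
Rank sum = 1.5 + 3.5 + 3.5 + 5 = 13.5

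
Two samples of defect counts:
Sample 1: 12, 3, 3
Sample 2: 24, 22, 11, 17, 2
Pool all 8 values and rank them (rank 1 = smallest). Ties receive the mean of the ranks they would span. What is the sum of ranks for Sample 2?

Sorted (ascending): 2, 3, 3, 11, 12, 17, 22, 24
The 2 values of 3 occupy positions 2–3 → average rank (2+3)/2 = 2.5.
Sample 2 values → pooled ranks: 24→8, 22→7, 11→4, 17→6, 2→1
Rank sum = 8 + 7 + 4 + 6 + 1 = 26

26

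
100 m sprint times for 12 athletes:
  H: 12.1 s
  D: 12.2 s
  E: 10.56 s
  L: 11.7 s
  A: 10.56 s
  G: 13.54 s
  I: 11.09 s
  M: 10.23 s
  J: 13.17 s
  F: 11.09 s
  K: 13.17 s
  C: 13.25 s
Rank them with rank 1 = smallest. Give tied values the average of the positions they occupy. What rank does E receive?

Sorted (ascending): 10.23, 10.56, 10.56, 11.09, 11.09, 11.7, 12.1, 12.2, 13.17, 13.17, 13.25, 13.54
The 2 values of 10.56 occupy positions 2–3 → average rank (2+3)/2 = 2.5.
The 2 values of 11.09 occupy positions 4–5 → average rank (4+5)/2 = 4.5.
The 2 values of 13.17 occupy positions 9–10 → average rank (9+10)/2 = 9.5.
E has value 10.56 s → rank 2.5.

2.5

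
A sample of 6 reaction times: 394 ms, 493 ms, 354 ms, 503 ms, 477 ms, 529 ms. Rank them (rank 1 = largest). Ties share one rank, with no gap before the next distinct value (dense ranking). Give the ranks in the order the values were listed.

Sorted (descending): 529, 503, 493, 477, 394, 354
No ties — each value takes its position as its rank.

5, 3, 6, 2, 4, 1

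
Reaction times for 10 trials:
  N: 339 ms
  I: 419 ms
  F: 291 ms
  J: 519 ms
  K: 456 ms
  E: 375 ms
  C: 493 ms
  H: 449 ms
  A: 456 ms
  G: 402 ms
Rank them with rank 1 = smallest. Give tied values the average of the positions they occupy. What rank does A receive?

7.5

Sorted (ascending): 291, 339, 375, 402, 419, 449, 456, 456, 493, 519
The 2 values of 456 occupy positions 7–8 → average rank (7+8)/2 = 7.5.
A has value 456 ms → rank 7.5.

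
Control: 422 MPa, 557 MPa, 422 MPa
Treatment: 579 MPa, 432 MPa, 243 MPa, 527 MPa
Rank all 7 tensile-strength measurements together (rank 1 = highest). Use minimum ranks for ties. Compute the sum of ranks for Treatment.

Sorted (descending): 579, 557, 527, 432, 422, 422, 243
The 2 values of 422 occupy positions 5–6 → each gets rank 5.
Treatment values → pooled ranks: 579→1, 432→4, 243→7, 527→3
Rank sum = 1 + 4 + 7 + 3 = 15

15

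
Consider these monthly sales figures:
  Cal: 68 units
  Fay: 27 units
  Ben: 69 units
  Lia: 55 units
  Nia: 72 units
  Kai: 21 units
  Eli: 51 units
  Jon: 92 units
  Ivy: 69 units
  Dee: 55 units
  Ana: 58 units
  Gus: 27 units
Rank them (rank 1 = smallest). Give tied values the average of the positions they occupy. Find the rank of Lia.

Sorted (ascending): 21, 27, 27, 51, 55, 55, 58, 68, 69, 69, 72, 92
The 2 values of 27 occupy positions 2–3 → average rank (2+3)/2 = 2.5.
The 2 values of 55 occupy positions 5–6 → average rank (5+6)/2 = 5.5.
The 2 values of 69 occupy positions 9–10 → average rank (9+10)/2 = 9.5.
Lia has value 55 units → rank 5.5.

5.5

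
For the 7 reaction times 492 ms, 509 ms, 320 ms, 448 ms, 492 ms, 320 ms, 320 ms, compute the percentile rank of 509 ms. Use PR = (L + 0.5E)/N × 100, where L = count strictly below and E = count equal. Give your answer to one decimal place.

N = 7.
Strictly below 509: 6. Equal to 509: 1.
PR = (6 + 0.5·1)/7 × 100 = 92.9

92.9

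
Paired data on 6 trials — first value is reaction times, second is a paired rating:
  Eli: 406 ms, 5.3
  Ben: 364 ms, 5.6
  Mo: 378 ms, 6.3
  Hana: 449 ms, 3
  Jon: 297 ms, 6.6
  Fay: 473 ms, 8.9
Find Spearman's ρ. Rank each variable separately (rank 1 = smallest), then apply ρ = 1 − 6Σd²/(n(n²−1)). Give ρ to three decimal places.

Ranks of variable 1: 4, 2, 3, 5, 1, 6
Ranks of variable 2: 2, 3, 4, 1, 5, 6
d = r₁ − r₂: 2, -1, -1, 4, -4, 0
d²: 4, 1, 1, 16, 16, 0; Σd² = 38
ρ = 1 − 6·38/(6·35) = 1 − 228/210 = -0.086

-0.086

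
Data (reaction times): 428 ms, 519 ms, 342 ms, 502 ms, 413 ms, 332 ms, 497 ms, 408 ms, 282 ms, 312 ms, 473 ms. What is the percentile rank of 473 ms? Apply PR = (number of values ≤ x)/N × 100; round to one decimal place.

N = 11.
Strictly below 473: 7. Equal to 473: 1.
PR = 8/11 × 100 = 72.7

72.7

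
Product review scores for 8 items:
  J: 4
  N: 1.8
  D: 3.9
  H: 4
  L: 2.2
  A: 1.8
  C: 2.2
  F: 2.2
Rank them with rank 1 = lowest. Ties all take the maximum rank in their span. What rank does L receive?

Sorted (ascending): 1.8, 1.8, 2.2, 2.2, 2.2, 3.9, 4, 4
The 2 values of 1.8 occupy positions 1–2 → each gets rank 2.
The 3 values of 2.2 occupy positions 3–5 → each gets rank 5.
The 2 values of 4 occupy positions 7–8 → each gets rank 8.
L has value 2.2 → rank 5.

5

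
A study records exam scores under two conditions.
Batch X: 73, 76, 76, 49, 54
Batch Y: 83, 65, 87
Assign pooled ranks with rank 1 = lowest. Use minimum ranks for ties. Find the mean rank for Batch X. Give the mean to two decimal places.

Sorted (ascending): 49, 54, 65, 73, 76, 76, 83, 87
The 2 values of 76 occupy positions 5–6 → each gets rank 5.
Batch X values → pooled ranks: 73→4, 76→5, 76→5, 49→1, 54→2
Mean rank = (4 + 5 + 5 + 1 + 2) / 5 = 3.40

3.40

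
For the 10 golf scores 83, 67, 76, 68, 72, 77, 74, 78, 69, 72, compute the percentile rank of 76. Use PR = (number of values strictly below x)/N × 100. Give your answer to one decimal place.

60.0

N = 10.
Strictly below 76: 6. Equal to 76: 1.
PR = 6/10 × 100 = 60.0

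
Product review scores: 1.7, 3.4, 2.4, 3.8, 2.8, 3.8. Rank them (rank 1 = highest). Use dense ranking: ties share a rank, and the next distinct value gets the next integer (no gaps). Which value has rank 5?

Sorted (descending): 3.8, 3.8, 3.4, 2.8, 2.4, 1.7
The 2 values of 3.8 share dense rank 1.
Remaining distinct values take the next consecutive integers.
Rank 5 → value 1.7.

1.7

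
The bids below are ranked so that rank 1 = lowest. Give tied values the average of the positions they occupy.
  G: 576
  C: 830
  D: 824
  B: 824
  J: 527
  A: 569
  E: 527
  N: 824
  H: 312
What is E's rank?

2.5

Sorted (ascending): 312, 527, 527, 569, 576, 824, 824, 824, 830
The 2 values of 527 occupy positions 2–3 → average rank (2+3)/2 = 2.5.
The 3 values of 824 occupy positions 6–8 → average rank 7.
E has value 527 → rank 2.5.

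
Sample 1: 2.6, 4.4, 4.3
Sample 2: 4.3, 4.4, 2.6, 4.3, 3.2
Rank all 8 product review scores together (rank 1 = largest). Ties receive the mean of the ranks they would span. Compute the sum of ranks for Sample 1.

Sorted (descending): 4.4, 4.4, 4.3, 4.3, 4.3, 3.2, 2.6, 2.6
The 2 values of 4.4 occupy positions 1–2 → average rank (1+2)/2 = 1.5.
The 3 values of 4.3 occupy positions 3–5 → average rank 4.
The 2 values of 2.6 occupy positions 7–8 → average rank (7+8)/2 = 7.5.
Sample 1 values → pooled ranks: 2.6→7.5, 4.4→1.5, 4.3→4
Rank sum = 7.5 + 1.5 + 4 = 13

13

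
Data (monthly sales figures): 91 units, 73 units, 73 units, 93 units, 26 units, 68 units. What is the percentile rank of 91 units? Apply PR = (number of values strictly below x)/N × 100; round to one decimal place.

N = 6.
Strictly below 91: 4. Equal to 91: 1.
PR = 4/6 × 100 = 66.7

66.7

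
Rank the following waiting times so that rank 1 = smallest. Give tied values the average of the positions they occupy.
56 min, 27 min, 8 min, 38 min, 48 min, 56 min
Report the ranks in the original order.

5.5, 2, 1, 3, 4, 5.5

Sorted (ascending): 8, 27, 38, 48, 56, 56
The 2 values of 56 occupy positions 5–6 → average rank (5+6)/2 = 5.5.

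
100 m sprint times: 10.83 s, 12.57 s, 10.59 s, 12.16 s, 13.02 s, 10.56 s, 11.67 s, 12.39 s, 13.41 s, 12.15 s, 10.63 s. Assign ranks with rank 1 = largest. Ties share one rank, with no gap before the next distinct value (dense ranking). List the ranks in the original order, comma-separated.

Sorted (descending): 13.41, 13.02, 12.57, 12.39, 12.16, 12.15, 11.67, 10.83, 10.63, 10.59, 10.56
No ties — each value takes its position as its rank.

8, 3, 10, 5, 2, 11, 7, 4, 1, 6, 9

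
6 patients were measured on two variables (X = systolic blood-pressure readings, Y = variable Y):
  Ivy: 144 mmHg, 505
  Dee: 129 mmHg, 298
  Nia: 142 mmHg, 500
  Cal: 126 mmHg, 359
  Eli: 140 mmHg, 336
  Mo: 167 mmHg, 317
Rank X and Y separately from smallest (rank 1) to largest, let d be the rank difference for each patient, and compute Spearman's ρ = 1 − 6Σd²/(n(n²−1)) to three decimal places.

0.200

Ranks of variable 1: 5, 2, 4, 1, 3, 6
Ranks of variable 2: 6, 1, 5, 4, 3, 2
d = r₁ − r₂: -1, 1, -1, -3, 0, 4
d²: 1, 1, 1, 9, 0, 16; Σd² = 28
ρ = 1 − 6·28/(6·35) = 1 − 168/210 = 0.200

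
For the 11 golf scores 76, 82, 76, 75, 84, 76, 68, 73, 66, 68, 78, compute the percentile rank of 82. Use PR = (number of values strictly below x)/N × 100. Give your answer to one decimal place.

N = 11.
Strictly below 82: 9. Equal to 82: 1.
PR = 9/11 × 100 = 81.8

81.8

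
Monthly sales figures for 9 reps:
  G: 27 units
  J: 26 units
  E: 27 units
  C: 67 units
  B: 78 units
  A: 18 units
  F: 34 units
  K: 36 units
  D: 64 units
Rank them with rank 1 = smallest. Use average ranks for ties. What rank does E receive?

Sorted (ascending): 18, 26, 27, 27, 34, 36, 64, 67, 78
The 2 values of 27 occupy positions 3–4 → average rank (3+4)/2 = 3.5.
E has value 27 units → rank 3.5.

3.5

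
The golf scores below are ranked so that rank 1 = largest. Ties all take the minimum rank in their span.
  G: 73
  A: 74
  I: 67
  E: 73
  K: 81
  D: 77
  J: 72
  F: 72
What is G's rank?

4

Sorted (descending): 81, 77, 74, 73, 73, 72, 72, 67
The 2 values of 73 occupy positions 4–5 → each gets rank 4.
The 2 values of 72 occupy positions 6–7 → each gets rank 6.
G has value 73 → rank 4.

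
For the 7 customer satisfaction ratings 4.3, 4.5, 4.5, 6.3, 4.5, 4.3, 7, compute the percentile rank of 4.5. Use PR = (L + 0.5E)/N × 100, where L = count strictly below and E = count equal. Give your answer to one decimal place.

50.0

N = 7.
Strictly below 4.5: 2. Equal to 4.5: 3.
PR = (2 + 0.5·3)/7 × 100 = 50.0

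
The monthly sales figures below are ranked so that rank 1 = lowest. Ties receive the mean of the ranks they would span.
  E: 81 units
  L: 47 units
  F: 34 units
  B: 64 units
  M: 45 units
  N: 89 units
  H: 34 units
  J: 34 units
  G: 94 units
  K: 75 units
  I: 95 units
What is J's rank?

2

Sorted (ascending): 34, 34, 34, 45, 47, 64, 75, 81, 89, 94, 95
The 3 values of 34 occupy positions 1–3 → average rank 2.
J has value 34 units → rank 2.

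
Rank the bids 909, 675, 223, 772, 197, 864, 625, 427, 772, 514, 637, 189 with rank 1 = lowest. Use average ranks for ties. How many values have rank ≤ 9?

8

Sorted (ascending): 189, 197, 223, 427, 514, 625, 637, 675, 772, 772, 864, 909
The 2 values of 772 occupy positions 9–10 → average rank (9+10)/2 = 9.5.
Ranks ≤ 9: {1, 2, 3, 4, 5, 6, 7, 8} → 8 values.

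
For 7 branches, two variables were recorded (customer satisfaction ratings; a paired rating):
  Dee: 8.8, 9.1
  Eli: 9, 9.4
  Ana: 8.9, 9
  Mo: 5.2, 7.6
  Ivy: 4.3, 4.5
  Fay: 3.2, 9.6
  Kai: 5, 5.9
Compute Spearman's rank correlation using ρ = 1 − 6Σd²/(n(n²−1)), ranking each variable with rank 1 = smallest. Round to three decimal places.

Ranks of variable 1: 5, 7, 6, 4, 2, 1, 3
Ranks of variable 2: 5, 6, 4, 3, 1, 7, 2
d = r₁ − r₂: 0, 1, 2, 1, 1, -6, 1
d²: 0, 1, 4, 1, 1, 36, 1; Σd² = 44
ρ = 1 − 6·44/(7·48) = 1 − 264/336 = 0.214

0.214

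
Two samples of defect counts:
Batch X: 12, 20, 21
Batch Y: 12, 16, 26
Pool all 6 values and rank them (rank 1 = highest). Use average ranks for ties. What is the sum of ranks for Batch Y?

10.5

Sorted (descending): 26, 21, 20, 16, 12, 12
The 2 values of 12 occupy positions 5–6 → average rank (5+6)/2 = 5.5.
Batch Y values → pooled ranks: 12→5.5, 16→4, 26→1
Rank sum = 5.5 + 4 + 1 = 10.5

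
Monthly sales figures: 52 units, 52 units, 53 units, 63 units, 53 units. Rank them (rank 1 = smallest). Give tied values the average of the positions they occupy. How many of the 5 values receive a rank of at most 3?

2

Sorted (ascending): 52, 52, 53, 53, 63
The 2 values of 52 occupy positions 1–2 → average rank (1+2)/2 = 1.5.
The 2 values of 53 occupy positions 3–4 → average rank (3+4)/2 = 3.5.
Ranks ≤ 3: {1.5, 1.5} → 2 values.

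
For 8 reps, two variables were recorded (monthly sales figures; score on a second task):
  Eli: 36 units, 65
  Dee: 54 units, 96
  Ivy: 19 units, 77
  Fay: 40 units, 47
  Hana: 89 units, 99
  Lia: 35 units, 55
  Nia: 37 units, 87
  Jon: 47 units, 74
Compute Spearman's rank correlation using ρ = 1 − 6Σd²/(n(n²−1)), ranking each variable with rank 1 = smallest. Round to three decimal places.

0.524

Ranks of variable 1: 3, 7, 1, 5, 8, 2, 4, 6
Ranks of variable 2: 3, 7, 5, 1, 8, 2, 6, 4
d = r₁ − r₂: 0, 0, -4, 4, 0, 0, -2, 2
d²: 0, 0, 16, 16, 0, 0, 4, 4; Σd² = 40
ρ = 1 − 6·40/(8·63) = 1 − 240/504 = 0.524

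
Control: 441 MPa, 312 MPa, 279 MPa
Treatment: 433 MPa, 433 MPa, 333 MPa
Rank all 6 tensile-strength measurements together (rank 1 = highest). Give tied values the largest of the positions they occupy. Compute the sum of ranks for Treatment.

10

Sorted (descending): 441, 433, 433, 333, 312, 279
The 2 values of 433 occupy positions 2–3 → each gets rank 3.
Treatment values → pooled ranks: 433→3, 433→3, 333→4
Rank sum = 3 + 3 + 4 = 10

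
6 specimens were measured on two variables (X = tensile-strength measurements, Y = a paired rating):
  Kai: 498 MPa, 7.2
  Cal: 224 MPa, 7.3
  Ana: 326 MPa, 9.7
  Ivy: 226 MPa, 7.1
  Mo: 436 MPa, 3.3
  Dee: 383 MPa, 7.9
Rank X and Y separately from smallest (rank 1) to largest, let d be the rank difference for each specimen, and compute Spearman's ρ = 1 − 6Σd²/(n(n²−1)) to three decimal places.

-0.257

Ranks of variable 1: 6, 1, 3, 2, 5, 4
Ranks of variable 2: 3, 4, 6, 2, 1, 5
d = r₁ − r₂: 3, -3, -3, 0, 4, -1
d²: 9, 9, 9, 0, 16, 1; Σd² = 44
ρ = 1 − 6·44/(6·35) = 1 − 264/210 = -0.257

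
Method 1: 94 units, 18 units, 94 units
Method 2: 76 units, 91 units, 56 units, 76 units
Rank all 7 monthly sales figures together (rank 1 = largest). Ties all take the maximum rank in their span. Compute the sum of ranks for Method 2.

19

Sorted (descending): 94, 94, 91, 76, 76, 56, 18
The 2 values of 94 occupy positions 1–2 → each gets rank 2.
The 2 values of 76 occupy positions 4–5 → each gets rank 5.
Method 2 values → pooled ranks: 76→5, 91→3, 56→6, 76→5
Rank sum = 5 + 3 + 6 + 5 = 19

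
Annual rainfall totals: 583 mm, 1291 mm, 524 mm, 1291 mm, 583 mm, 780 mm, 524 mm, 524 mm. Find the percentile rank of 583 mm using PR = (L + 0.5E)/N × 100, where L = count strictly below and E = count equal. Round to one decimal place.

50.0

N = 8.
Strictly below 583: 3. Equal to 583: 2.
PR = (3 + 0.5·2)/8 × 100 = 50.0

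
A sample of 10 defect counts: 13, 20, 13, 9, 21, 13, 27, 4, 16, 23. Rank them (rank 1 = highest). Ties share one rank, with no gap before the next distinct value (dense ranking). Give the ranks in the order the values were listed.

Sorted (descending): 27, 23, 21, 20, 16, 13, 13, 13, 9, 4
The 3 values of 13 share dense rank 6.
Remaining distinct values take the next consecutive integers.

6, 4, 6, 7, 3, 6, 1, 8, 5, 2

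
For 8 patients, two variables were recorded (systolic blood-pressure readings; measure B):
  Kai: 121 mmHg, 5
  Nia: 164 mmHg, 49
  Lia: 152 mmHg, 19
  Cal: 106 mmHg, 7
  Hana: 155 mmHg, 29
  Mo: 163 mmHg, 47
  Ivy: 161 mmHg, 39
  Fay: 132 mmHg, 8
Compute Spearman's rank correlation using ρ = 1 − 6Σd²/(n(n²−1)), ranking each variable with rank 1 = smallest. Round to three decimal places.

Ranks of variable 1: 2, 8, 4, 1, 5, 7, 6, 3
Ranks of variable 2: 1, 8, 4, 2, 5, 7, 6, 3
d = r₁ − r₂: 1, 0, 0, -1, 0, 0, 0, 0
d²: 1, 0, 0, 1, 0, 0, 0, 0; Σd² = 2
ρ = 1 − 6·2/(8·63) = 1 − 12/504 = 0.976

0.976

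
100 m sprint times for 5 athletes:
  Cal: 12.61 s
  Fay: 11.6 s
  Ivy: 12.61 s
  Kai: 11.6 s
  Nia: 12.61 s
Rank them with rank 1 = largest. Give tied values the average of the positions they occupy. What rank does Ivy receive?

2

Sorted (descending): 12.61, 12.61, 12.61, 11.6, 11.6
The 3 values of 12.61 occupy positions 1–3 → average rank 2.
The 2 values of 11.6 occupy positions 4–5 → average rank (4+5)/2 = 4.5.
Ivy has value 12.61 s → rank 2.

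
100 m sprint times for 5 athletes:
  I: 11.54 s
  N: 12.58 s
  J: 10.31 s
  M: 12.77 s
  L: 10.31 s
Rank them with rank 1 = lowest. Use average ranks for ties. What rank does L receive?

Sorted (ascending): 10.31, 10.31, 11.54, 12.58, 12.77
The 2 values of 10.31 occupy positions 1–2 → average rank (1+2)/2 = 1.5.
L has value 10.31 s → rank 1.5.

1.5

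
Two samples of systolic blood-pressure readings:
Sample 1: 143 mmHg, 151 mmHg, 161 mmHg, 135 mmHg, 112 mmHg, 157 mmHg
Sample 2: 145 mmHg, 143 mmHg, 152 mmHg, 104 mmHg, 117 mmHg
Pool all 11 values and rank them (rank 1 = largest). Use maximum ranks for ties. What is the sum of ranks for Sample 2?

35

Sorted (descending): 161, 157, 152, 151, 145, 143, 143, 135, 117, 112, 104
The 2 values of 143 occupy positions 6–7 → each gets rank 7.
Sample 2 values → pooled ranks: 145→5, 143→7, 152→3, 104→11, 117→9
Rank sum = 5 + 7 + 3 + 11 + 9 = 35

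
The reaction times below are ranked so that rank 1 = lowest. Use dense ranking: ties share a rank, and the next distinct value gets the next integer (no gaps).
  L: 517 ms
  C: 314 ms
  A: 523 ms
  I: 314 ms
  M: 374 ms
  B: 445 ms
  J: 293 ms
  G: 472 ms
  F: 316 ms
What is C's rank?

2

Sorted (ascending): 293, 314, 314, 316, 374, 445, 472, 517, 523
The 2 values of 314 share dense rank 2.
Remaining distinct values take the next consecutive integers.
C has value 314 ms → rank 2.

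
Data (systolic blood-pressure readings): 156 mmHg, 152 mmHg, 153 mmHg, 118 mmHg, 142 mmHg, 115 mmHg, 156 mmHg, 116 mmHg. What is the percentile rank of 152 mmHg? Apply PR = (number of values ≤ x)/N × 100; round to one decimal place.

62.5

N = 8.
Strictly below 152: 4. Equal to 152: 1.
PR = 5/8 × 100 = 62.5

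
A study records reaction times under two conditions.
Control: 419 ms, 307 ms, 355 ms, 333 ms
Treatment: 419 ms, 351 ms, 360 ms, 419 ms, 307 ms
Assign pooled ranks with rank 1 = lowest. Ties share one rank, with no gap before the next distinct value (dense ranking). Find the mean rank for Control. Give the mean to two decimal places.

Sorted (ascending): 307, 307, 333, 351, 355, 360, 419, 419, 419
The 2 values of 307 share dense rank 1.
The 3 values of 419 share dense rank 6.
Remaining distinct values take the next consecutive integers.
Control values → pooled ranks: 419→6, 307→1, 355→4, 333→2
Mean rank = (6 + 1 + 4 + 2) / 4 = 3.25

3.25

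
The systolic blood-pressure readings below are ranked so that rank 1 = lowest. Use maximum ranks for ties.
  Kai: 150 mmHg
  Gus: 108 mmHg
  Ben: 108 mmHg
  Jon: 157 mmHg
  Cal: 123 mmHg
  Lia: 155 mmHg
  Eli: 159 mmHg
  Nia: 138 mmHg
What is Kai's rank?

5

Sorted (ascending): 108, 108, 123, 138, 150, 155, 157, 159
The 2 values of 108 occupy positions 1–2 → each gets rank 2.
Kai has value 150 mmHg → rank 5.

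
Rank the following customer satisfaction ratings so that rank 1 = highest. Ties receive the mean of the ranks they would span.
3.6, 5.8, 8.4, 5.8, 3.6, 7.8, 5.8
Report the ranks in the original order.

Sorted (descending): 8.4, 7.8, 5.8, 5.8, 5.8, 3.6, 3.6
The 3 values of 5.8 occupy positions 3–5 → average rank 4.
The 2 values of 3.6 occupy positions 6–7 → average rank (6+7)/2 = 6.5.

6.5, 4, 1, 4, 6.5, 2, 4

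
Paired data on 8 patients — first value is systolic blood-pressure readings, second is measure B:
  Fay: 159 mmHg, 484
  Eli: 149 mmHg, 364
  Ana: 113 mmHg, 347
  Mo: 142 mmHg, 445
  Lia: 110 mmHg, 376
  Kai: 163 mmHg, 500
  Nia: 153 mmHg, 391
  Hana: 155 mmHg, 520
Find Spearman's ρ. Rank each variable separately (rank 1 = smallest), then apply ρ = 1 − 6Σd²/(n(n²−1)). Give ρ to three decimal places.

0.762

Ranks of variable 1: 7, 4, 2, 3, 1, 8, 5, 6
Ranks of variable 2: 6, 2, 1, 5, 3, 7, 4, 8
d = r₁ − r₂: 1, 2, 1, -2, -2, 1, 1, -2
d²: 1, 4, 1, 4, 4, 1, 1, 4; Σd² = 20
ρ = 1 − 6·20/(8·63) = 1 − 120/504 = 0.762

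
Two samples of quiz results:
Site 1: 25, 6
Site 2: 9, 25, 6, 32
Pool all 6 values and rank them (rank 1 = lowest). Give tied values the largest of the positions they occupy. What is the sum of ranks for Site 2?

16

Sorted (ascending): 6, 6, 9, 25, 25, 32
The 2 values of 6 occupy positions 1–2 → each gets rank 2.
The 2 values of 25 occupy positions 4–5 → each gets rank 5.
Site 2 values → pooled ranks: 9→3, 25→5, 6→2, 32→6
Rank sum = 3 + 5 + 2 + 6 = 16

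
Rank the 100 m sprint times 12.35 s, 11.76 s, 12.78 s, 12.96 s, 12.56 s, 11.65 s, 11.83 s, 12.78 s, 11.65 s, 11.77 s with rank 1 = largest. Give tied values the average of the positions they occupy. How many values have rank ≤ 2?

1

Sorted (descending): 12.96, 12.78, 12.78, 12.56, 12.35, 11.83, 11.77, 11.76, 11.65, 11.65
The 2 values of 12.78 occupy positions 2–3 → average rank (2+3)/2 = 2.5.
The 2 values of 11.65 occupy positions 9–10 → average rank (9+10)/2 = 9.5.
Ranks ≤ 2: {1} → 1 value.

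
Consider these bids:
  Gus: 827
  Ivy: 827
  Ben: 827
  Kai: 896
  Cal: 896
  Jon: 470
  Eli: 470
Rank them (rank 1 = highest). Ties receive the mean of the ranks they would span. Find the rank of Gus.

4

Sorted (descending): 896, 896, 827, 827, 827, 470, 470
The 2 values of 896 occupy positions 1–2 → average rank (1+2)/2 = 1.5.
The 3 values of 827 occupy positions 3–5 → average rank 4.
The 2 values of 470 occupy positions 6–7 → average rank (6+7)/2 = 6.5.
Gus has value 827 → rank 4.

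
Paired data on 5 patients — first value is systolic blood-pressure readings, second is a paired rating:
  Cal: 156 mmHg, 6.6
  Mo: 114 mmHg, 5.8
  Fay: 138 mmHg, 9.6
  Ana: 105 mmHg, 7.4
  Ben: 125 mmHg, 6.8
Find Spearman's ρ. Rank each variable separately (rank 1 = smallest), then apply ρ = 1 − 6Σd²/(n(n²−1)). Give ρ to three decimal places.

0.000

Ranks of variable 1: 5, 2, 4, 1, 3
Ranks of variable 2: 2, 1, 5, 4, 3
d = r₁ − r₂: 3, 1, -1, -3, 0
d²: 9, 1, 1, 9, 0; Σd² = 20
ρ = 1 − 6·20/(5·24) = 1 − 120/120 = 0.000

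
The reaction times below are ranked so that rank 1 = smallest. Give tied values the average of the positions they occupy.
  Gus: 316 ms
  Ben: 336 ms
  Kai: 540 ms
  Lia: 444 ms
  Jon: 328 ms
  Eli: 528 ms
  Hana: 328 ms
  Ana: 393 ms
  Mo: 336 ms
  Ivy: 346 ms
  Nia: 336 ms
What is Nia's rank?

Sorted (ascending): 316, 328, 328, 336, 336, 336, 346, 393, 444, 528, 540
The 2 values of 328 occupy positions 2–3 → average rank (2+3)/2 = 2.5.
The 3 values of 336 occupy positions 4–6 → average rank 5.
Nia has value 336 ms → rank 5.

5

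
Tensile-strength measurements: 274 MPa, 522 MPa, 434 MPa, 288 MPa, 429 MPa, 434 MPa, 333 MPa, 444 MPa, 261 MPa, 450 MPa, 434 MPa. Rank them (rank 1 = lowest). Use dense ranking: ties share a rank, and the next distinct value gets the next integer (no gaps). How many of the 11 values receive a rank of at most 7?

9

Sorted (ascending): 261, 274, 288, 333, 429, 434, 434, 434, 444, 450, 522
The 3 values of 434 share dense rank 6.
Remaining distinct values take the next consecutive integers.
Ranks ≤ 7: {1, 2, 3, 4, 5, 6, 6, 6, 7} → 9 values.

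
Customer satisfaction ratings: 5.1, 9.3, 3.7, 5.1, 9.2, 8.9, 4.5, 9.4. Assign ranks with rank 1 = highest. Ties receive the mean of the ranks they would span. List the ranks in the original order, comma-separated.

Sorted (descending): 9.4, 9.3, 9.2, 8.9, 5.1, 5.1, 4.5, 3.7
The 2 values of 5.1 occupy positions 5–6 → average rank (5+6)/2 = 5.5.

5.5, 2, 8, 5.5, 3, 4, 7, 1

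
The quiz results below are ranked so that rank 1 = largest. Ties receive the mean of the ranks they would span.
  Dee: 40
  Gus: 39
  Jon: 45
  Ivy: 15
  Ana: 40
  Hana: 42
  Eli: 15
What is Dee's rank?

3.5

Sorted (descending): 45, 42, 40, 40, 39, 15, 15
The 2 values of 40 occupy positions 3–4 → average rank (3+4)/2 = 3.5.
The 2 values of 15 occupy positions 6–7 → average rank (6+7)/2 = 6.5.
Dee has value 40 → rank 3.5.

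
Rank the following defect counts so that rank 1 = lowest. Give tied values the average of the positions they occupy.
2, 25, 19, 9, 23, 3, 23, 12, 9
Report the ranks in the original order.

1, 9, 6, 3.5, 7.5, 2, 7.5, 5, 3.5

Sorted (ascending): 2, 3, 9, 9, 12, 19, 23, 23, 25
The 2 values of 9 occupy positions 3–4 → average rank (3+4)/2 = 3.5.
The 2 values of 23 occupy positions 7–8 → average rank (7+8)/2 = 7.5.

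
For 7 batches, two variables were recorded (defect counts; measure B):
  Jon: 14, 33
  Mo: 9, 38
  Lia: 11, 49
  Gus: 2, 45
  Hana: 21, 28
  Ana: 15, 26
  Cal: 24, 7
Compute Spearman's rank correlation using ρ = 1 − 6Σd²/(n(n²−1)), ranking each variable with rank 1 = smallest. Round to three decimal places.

-0.857

Ranks of variable 1: 4, 2, 3, 1, 6, 5, 7
Ranks of variable 2: 4, 5, 7, 6, 3, 2, 1
d = r₁ − r₂: 0, -3, -4, -5, 3, 3, 6
d²: 0, 9, 16, 25, 9, 9, 36; Σd² = 104
ρ = 1 − 6·104/(7·48) = 1 − 624/336 = -0.857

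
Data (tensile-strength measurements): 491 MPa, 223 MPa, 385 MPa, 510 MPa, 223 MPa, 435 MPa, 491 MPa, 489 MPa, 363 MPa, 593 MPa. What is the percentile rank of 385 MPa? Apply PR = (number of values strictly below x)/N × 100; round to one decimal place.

N = 10.
Strictly below 385: 3. Equal to 385: 1.
PR = 3/10 × 100 = 30.0

30.0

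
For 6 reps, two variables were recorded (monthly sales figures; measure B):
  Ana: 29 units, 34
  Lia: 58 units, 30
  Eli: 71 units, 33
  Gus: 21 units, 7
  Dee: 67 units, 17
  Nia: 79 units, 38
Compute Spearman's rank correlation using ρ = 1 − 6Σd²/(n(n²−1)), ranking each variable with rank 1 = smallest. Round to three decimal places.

Ranks of variable 1: 2, 3, 5, 1, 4, 6
Ranks of variable 2: 5, 3, 4, 1, 2, 6
d = r₁ − r₂: -3, 0, 1, 0, 2, 0
d²: 9, 0, 1, 0, 4, 0; Σd² = 14
ρ = 1 − 6·14/(6·35) = 1 − 84/210 = 0.600

0.600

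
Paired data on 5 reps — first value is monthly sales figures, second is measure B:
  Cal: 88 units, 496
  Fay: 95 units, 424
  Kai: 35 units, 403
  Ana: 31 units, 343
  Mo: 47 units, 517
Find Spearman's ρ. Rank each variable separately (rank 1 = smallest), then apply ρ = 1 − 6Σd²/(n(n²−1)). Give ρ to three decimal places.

0.600

Ranks of variable 1: 4, 5, 2, 1, 3
Ranks of variable 2: 4, 3, 2, 1, 5
d = r₁ − r₂: 0, 2, 0, 0, -2
d²: 0, 4, 0, 0, 4; Σd² = 8
ρ = 1 − 6·8/(5·24) = 1 − 48/120 = 0.600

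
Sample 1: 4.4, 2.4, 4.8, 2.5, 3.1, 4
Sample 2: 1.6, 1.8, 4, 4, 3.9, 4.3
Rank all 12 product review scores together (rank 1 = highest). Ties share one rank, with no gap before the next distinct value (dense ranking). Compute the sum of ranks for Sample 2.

35

Sorted (descending): 4.8, 4.4, 4.3, 4, 4, 4, 3.9, 3.1, 2.5, 2.4, 1.8, 1.6
The 3 values of 4 share dense rank 4.
Remaining distinct values take the next consecutive integers.
Sample 2 values → pooled ranks: 1.6→10, 1.8→9, 4→4, 4→4, 3.9→5, 4.3→3
Rank sum = 10 + 9 + 4 + 4 + 5 + 3 = 35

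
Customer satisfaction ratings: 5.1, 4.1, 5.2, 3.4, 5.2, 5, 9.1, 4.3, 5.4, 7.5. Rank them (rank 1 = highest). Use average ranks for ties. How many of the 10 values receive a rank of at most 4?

3

Sorted (descending): 9.1, 7.5, 5.4, 5.2, 5.2, 5.1, 5, 4.3, 4.1, 3.4
The 2 values of 5.2 occupy positions 4–5 → average rank (4+5)/2 = 4.5.
Ranks ≤ 4: {1, 2, 3} → 3 values.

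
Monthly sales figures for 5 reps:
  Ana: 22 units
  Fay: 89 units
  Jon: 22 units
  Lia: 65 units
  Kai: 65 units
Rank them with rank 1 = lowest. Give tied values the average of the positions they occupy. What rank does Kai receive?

3.5

Sorted (ascending): 22, 22, 65, 65, 89
The 2 values of 22 occupy positions 1–2 → average rank (1+2)/2 = 1.5.
The 2 values of 65 occupy positions 3–4 → average rank (3+4)/2 = 3.5.
Kai has value 65 units → rank 3.5.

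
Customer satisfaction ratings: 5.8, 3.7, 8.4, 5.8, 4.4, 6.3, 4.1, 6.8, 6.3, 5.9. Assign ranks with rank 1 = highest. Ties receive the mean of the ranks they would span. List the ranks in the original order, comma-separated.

6.5, 10, 1, 6.5, 8, 3.5, 9, 2, 3.5, 5

Sorted (descending): 8.4, 6.8, 6.3, 6.3, 5.9, 5.8, 5.8, 4.4, 4.1, 3.7
The 2 values of 6.3 occupy positions 3–4 → average rank (3+4)/2 = 3.5.
The 2 values of 5.8 occupy positions 6–7 → average rank (6+7)/2 = 6.5.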